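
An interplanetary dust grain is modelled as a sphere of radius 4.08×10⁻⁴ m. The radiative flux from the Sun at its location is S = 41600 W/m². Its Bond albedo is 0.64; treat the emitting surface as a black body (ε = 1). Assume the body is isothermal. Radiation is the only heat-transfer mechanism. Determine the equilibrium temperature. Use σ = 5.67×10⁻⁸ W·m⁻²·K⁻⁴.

T ≈ 507 K

At equilibrium, absorbed power = emitted power.
Absorbing cross-section = πr² = 5.230×10⁻⁷ m²; emitting surface = 4πr² = 2.092×10⁻⁶ m² (ratio 4).
(1−a)S·A_cross = εσ·A_surf·T⁴  ⇒  T⁴ = (1−a)S/(4σ).
T⁴ = 0.360·41600/(4·5.67×10⁻⁸) = 6.603×10¹⁰ K⁴.
T = (6.603×10¹⁰)^(1/4).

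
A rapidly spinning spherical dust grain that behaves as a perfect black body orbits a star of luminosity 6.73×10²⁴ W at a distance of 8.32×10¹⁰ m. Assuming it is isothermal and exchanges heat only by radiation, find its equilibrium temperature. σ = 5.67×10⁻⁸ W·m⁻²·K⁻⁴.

T ≈ 136 K

First find the stellar flux at distance d: S = L/(4πd²) = 6.73×10²⁴/(4π·(8.32×10¹⁰)²) = 77.37 W/m².
For an isothermal sphere, absorbed (1−a)S·πr² = emitted σ·4πr²·T⁴, so T⁴ = (1−a)S/(4σ).
T⁴ = 1.00·77.37/(4·5.67×10⁻⁸) = 3.411×10⁸ K⁴.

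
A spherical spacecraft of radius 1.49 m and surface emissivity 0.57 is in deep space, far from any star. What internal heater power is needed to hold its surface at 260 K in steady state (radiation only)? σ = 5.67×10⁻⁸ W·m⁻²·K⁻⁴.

P ≈ 4120 W

P = εσ·4πr²·T⁴.
4πr² = 27.90 m²; T⁴ = 4.570×10⁹ K⁴.
P = 0.57·5.67×10⁻⁸·27.90·4.570×10⁹.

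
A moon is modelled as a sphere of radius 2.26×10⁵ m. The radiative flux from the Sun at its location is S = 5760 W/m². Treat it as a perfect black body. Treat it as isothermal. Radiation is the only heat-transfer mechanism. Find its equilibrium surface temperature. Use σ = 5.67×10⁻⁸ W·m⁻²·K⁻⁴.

T ≈ 399 K

At equilibrium, absorbed power = emitted power.
Absorbing cross-section = πr² = 1.605×10¹¹ m²; emitting surface = 4πr² = 6.418×10¹¹ m² (ratio 4).
S·A_cross = εσ·A_surf·T⁴  ⇒  T⁴ = S/(4σ).
T⁴ = 1.00·5760/(4·5.67×10⁻⁸) = 2.540×10¹⁰ K⁴.
T = (2.540×10¹⁰)^(1/4).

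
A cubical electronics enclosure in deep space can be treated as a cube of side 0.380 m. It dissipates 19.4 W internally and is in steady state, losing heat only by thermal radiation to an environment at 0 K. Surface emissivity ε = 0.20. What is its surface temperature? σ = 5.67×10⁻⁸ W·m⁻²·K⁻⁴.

Steady state: internal power = radiated power, P = εσA T⁴.
Radiating area A = 6L² = 0.8664 m².
T⁴ = P/(εσA) = 19.4/(0.20·5.67×10⁻⁸·0.8664) = 1.975×10⁹ K⁴.
T = (1.975×10⁹)^(1/4).

T ≈ 211 K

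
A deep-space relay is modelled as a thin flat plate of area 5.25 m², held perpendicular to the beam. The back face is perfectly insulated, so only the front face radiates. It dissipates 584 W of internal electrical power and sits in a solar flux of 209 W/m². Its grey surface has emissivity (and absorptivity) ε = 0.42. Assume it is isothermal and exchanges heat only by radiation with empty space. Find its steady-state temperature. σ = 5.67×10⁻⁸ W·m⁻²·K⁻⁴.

T ≈ 302 K

At steady state, absorbed solar power + internal power = radiated power.
Absorbed: α·S·A_cross = 0.42·209·5.250 = 460.8 W (cross-section A).
Total input = 460.8 + 584 = 1045 W.
Radiated: εσ·A_surf·T⁴ with A_surf = A = 5.250 m².
T⁴ = 1045/(0.42·5.67×10⁻⁸·5.250) = 8.357×10⁹ K⁴.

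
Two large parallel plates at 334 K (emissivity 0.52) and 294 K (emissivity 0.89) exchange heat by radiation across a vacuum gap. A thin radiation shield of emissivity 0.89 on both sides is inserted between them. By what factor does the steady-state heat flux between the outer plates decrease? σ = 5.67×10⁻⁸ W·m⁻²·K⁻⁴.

Without shield: q₀ = σΔ(T⁴)/(1/ε₁+1/ε₂−1) with denominator 2.047.
With shield the two gaps are in series; the resistances add: (1/ε₁+1/ε_s−1)+(1/ε_s+1/ε₂−1) = 2.047+1.247 = 3.294.
Heat-flux ratio q₀/q = 3.294/2.047.

factor ≈ 1.61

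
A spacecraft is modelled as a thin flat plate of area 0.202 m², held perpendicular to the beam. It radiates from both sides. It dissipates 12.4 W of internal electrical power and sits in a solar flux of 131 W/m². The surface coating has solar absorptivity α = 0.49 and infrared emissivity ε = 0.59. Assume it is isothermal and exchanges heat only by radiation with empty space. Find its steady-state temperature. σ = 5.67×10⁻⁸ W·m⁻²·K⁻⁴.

At steady state, absorbed solar power + internal power = radiated power.
Absorbed: α·S·A_cross = 0.49·131·0.2020 = 12.97 W (cross-section A).
Total input = 12.97 + 12.4 = 25.37 W.
Radiated: εσ·A_surf·T⁴ with A_surf = 2A = 0.4040 m².
T⁴ = 25.37/(0.59·5.67×10⁻⁸·0.4040) = 1.877×10⁹ K⁴.

T ≈ 208 K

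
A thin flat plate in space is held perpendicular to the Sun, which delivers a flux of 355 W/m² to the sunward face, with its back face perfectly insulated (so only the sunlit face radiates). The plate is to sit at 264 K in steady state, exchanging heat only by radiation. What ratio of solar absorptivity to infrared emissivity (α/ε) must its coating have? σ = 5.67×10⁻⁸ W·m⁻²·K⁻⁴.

α/ε ≈ 0.776

Balance: αS·A = εσ·1A·T⁴ ⇒ α/ε = σT⁴/S.
α/ε = 5.67×10⁻⁸·(264)⁴/355 = 5.67×10⁻⁸·4.858×10⁹/355.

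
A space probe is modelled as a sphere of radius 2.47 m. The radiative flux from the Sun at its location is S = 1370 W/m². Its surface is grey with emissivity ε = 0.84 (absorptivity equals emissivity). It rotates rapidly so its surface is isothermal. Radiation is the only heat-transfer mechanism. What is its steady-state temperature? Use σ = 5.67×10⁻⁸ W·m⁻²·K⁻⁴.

T ≈ 279 K

At equilibrium, absorbed power = emitted power.
Absorbing cross-section = πr² = 19.17 m²; emitting surface = 4πr² = 76.67 m² (ratio 4).
εS·A_cross = εσ·A_surf·T⁴  ⇒  T⁴ = S/(4σ)   (ε cancels).
T⁴ = 1370/(4·5.67×10⁻⁸) = 6.041×10⁹ K⁴.
T = (6.041×10⁹)^(1/4).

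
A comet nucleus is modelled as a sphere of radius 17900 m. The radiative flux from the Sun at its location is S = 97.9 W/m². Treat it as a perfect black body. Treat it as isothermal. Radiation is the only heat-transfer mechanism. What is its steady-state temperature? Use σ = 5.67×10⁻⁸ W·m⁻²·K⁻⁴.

At equilibrium, absorbed power = emitted power.
Absorbing cross-section = πr² = 1.007×10⁹ m²; emitting surface = 4πr² = 4.026×10⁹ m² (ratio 4).
S·A_cross = εσ·A_surf·T⁴  ⇒  T⁴ = S/(4σ).
T⁴ = 1.00·97.9/(4·5.67×10⁻⁸) = 4.317×10⁸ K⁴.
T = (4.317×10⁸)^(1/4).

T ≈ 144 K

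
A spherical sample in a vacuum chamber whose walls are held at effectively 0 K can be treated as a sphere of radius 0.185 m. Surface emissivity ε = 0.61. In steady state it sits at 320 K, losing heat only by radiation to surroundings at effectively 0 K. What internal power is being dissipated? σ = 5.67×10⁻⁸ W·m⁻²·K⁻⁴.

Steady state: P = εσA T⁴.
A = 4πr² = 0.4301 m²; T⁴ = (320)⁴ = 1.049×10¹⁰ K⁴.
P = 0.61 × 5.67×10⁻⁸ × 0.4301 × 1.049×10¹⁰.

P ≈ 156 W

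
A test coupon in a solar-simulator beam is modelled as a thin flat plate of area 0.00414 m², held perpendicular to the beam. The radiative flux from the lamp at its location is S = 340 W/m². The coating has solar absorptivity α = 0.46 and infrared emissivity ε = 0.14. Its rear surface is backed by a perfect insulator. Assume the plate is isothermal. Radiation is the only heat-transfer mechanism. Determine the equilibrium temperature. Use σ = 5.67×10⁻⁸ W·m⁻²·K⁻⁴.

T ≈ 375 K

At equilibrium, absorbed power = emitted power.
Absorbing cross-section = A = 0.004140 m²; emitting surface = A = 0.004140 m² (ratio 1).
αS·A_cross = εσ·A_surf·T⁴  ⇒  T⁴ = αS/(ε·1σ).
T⁴ = 0.460·340/(0.14·1·5.67×10⁻⁸) = 1.970×10¹⁰ K⁴.
T = (1.970×10¹⁰)^(1/4).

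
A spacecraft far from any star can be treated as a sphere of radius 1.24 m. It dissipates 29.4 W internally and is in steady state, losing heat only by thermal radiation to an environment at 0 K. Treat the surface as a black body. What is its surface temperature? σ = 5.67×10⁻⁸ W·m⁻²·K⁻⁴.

Steady state: internal power = radiated power, P = εσA T⁴.
Radiating area A = 4πr² = 19.32 m².
T⁴ = P/(εσA) = 29.4/(1.0·5.67×10⁻⁸·19.32) = 2.684×10⁷ K⁴.
T = (2.684×10⁷)^(1/4).

T ≈ 72.0 K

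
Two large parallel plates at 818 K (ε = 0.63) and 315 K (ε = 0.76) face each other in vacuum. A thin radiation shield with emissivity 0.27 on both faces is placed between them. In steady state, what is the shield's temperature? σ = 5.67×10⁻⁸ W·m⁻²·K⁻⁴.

In steady state the net flux on the hot side equals that on the cold side.
σ(T₁⁴−T_s⁴)/D₁ = σ(T_s⁴−T₂⁴)/D₂, with D₁ = 1/ε₁+1/ε_s−1 = 4.291, D₂ = 1/ε_s+1/ε₂−1 = 4.019.
Solve for T_s⁴: T_s⁴ = (D₂·T₁⁴ + D₁·T₂⁴)/(D₁+D₂) = 2.216×10¹¹ K⁴.

T_s ≈ 686 K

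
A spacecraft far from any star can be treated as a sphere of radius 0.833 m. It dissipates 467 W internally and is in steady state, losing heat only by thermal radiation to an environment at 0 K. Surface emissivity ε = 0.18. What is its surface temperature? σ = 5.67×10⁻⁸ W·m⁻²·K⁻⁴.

Steady state: internal power = radiated power, P = εσA T⁴.
Radiating area A = 4πr² = 8.720 m².
T⁴ = P/(εσA) = 467/(0.18·5.67×10⁻⁸·8.720) = 5.248×10⁹ K⁴.
T = (5.248×10⁹)^(1/4).

T ≈ 269 K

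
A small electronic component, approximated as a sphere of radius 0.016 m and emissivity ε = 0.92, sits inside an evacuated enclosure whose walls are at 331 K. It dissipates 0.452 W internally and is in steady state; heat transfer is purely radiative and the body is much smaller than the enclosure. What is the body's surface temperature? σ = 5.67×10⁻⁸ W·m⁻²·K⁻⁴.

For a small grey body in a large enclosure, net radiated power = εσA(T⁴ − T_w⁴).
Steady state: P = εσA(T⁴ − T_w⁴) with A = 4πr² = 0.003217 m².
T⁴ = P/(εσA) + T_w⁴ = 0.452/(0.92·5.67×10⁻⁸·0.003217) + (331)⁴
    = 2.694×10⁹ + 1.200×10¹⁰ = 1.470×10¹⁰ K⁴.

T ≈ 348 K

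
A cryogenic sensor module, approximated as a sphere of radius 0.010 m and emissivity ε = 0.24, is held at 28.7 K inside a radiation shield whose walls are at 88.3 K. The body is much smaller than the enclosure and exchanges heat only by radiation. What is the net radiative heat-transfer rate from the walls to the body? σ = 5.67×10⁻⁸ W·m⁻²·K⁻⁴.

P_net ≈ 0.00103 W

For a small grey body in a large enclosure: P_net = εσA(T_body⁴ − T_wall⁴).
A = 4πr² = 0.001257 m²; T_body⁴ − T_wall⁴ = 6.785×10⁵ − 6.079×10⁷ = -6.011×10⁷ K⁴.
|P_net| = 0.24·5.67×10⁻⁸·0.001257·6.011×10⁷.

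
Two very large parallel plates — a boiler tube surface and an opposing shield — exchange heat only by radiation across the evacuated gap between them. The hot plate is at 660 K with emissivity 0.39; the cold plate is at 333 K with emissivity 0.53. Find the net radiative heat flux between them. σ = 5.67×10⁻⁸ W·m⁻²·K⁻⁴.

For two infinite grey parallel plates, q = σ(T₁⁴ − T₂⁴)/(1/ε₁ + 1/ε₂ − 1).
T₁⁴ − T₂⁴ = 1.897×10¹¹ − 1.230×10¹⁰ = 1.775×10¹¹ K⁴.
1/ε₁ + 1/ε₂ − 1 = 2.564 + 1.887 − 1 = 3.451.
q = 5.67×10⁻⁸ × 1.775×10¹¹ / 3.451.

q ≈ 2920 W/m²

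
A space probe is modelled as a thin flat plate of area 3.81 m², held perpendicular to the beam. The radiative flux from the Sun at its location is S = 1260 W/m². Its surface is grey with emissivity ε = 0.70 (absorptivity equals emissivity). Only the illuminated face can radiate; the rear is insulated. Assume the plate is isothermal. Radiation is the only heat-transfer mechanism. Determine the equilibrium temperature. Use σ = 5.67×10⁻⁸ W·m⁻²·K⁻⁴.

T ≈ 386 K

At equilibrium, absorbed power = emitted power.
Absorbing cross-section = A = 3.810 m²; emitting surface = A = 3.810 m² (ratio 1).
εS·A_cross = εσ·A_surf·T⁴  ⇒  T⁴ = S/(1σ)   (ε cancels).
T⁴ = 1260/(1·5.67×10⁻⁸) = 2.222×10¹⁰ K⁴.
T = (2.222×10¹⁰)^(1/4).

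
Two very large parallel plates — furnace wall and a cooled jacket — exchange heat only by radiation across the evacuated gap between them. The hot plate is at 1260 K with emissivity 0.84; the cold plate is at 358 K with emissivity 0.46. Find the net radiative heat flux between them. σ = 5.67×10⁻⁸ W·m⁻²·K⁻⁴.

For two infinite grey parallel plates, q = σ(T₁⁴ − T₂⁴)/(1/ε₁ + 1/ε₂ − 1).
T₁⁴ − T₂⁴ = 2.520×10¹² − 1.643×10¹⁰ = 2.504×10¹² K⁴.
1/ε₁ + 1/ε₂ − 1 = 1.190 + 2.174 − 1 = 2.364.
q = 5.67×10⁻⁸ × 2.504×10¹² / 2.364.

q ≈ 60000 W/m²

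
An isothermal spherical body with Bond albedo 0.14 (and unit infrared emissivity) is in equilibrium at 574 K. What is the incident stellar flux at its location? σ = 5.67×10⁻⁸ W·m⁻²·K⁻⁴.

S ≈ 28600 W/m²

(1−a)S·πr² = σ·4πr²·T⁴ ⇒ S = 4σT⁴/(1−a).
S = 4·5.67×10⁻⁸·1.086×10¹¹/0.860.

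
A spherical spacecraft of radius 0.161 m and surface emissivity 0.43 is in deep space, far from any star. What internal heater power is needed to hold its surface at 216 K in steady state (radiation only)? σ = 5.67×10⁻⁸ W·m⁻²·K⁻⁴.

P = εσ·4πr²·T⁴.
4πr² = 0.3257 m²; T⁴ = 2.177×10⁹ K⁴.
P = 0.43·5.67×10⁻⁸·0.3257·2.177×10⁹.

P ≈ 17.3 W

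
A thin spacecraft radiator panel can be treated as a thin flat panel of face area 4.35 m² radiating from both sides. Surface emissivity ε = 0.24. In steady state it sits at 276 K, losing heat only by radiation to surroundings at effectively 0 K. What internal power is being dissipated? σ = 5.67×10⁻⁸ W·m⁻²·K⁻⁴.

P ≈ 687 W

Steady state: P = εσA T⁴.
A = 2·4.35 = 8.700 m²; T⁴ = (276)⁴ = 5.803×10⁹ K⁴.
P = 0.24 × 5.67×10⁻⁸ × 8.700 × 5.803×10⁹.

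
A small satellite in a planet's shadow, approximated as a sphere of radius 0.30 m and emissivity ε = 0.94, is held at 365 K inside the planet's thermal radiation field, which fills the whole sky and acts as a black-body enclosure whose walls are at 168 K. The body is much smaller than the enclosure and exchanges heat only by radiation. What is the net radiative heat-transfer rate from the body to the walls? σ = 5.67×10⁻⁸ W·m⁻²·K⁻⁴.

P_net ≈ 1020 W

For a small grey body in a large enclosure: P_net = εσA(T_body⁴ − T_wall⁴).
A = 4πr² = 1.131 m²; T_body⁴ − T_wall⁴ = 1.775×10¹⁰ − 7.966×10⁸ = 1.695×10¹⁰ K⁴.
|P_net| = 0.94·5.67×10⁻⁸·1.131·1.695×10¹⁰.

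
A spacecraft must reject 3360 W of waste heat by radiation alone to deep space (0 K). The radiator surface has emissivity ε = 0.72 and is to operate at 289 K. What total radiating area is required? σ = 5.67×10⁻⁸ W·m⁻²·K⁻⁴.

P = εσA T⁴ ⇒ A = P/(εσT⁴).
T⁴ = 6.976×10⁹ K⁴.
A = 3360/(0.72 × 5.67×10⁻⁸ × 6.976×10⁹).

A ≈ 11.8 m²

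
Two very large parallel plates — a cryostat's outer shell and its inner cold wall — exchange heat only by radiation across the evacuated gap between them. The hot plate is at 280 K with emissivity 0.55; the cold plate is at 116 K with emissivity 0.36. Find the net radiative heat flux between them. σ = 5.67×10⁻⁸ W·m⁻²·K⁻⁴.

q ≈ 94.1 W/m²

For two infinite grey parallel plates, q = σ(T₁⁴ − T₂⁴)/(1/ε₁ + 1/ε₂ − 1).
T₁⁴ − T₂⁴ = 6.147×10⁹ − 1.811×10⁸ = 5.965×10⁹ K⁴.
1/ε₁ + 1/ε₂ − 1 = 1.818 + 2.778 − 1 = 3.596.
q = 5.67×10⁻⁸ × 5.965×10⁹ / 3.596.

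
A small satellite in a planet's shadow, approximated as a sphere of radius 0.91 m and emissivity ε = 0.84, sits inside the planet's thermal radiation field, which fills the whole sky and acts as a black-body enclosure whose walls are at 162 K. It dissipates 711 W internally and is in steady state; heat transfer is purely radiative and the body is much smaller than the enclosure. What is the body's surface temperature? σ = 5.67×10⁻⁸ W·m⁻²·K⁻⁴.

T ≈ 215 K

For a small grey body in a large enclosure, net radiated power = εσA(T⁴ − T_w⁴).
Steady state: P = εσA(T⁴ − T_w⁴) with A = 4πr² = 10.41 m².
T⁴ = P/(εσA) + T_w⁴ = 711/(0.84·5.67×10⁻⁸·10.41) + (162)⁴
    = 1.435×10⁹ + 6.887×10⁸ = 2.123×10⁹ K⁴.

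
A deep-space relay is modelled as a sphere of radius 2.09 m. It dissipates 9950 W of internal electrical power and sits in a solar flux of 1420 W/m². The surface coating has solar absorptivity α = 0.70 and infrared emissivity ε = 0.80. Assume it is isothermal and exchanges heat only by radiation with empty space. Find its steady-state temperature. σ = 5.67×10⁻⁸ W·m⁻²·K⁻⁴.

At steady state, absorbed solar power + internal power = radiated power.
Absorbed: α·S·A_cross = 0.70·1420·13.72 = 13640 W (cross-section πr²).
Total input = 13640 + 9950 = 23590 W.
Radiated: εσ·A_surf·T⁴ with A_surf = 4πr² = 54.89 m².
T⁴ = 23590/(0.80·5.67×10⁻⁸·54.89) = 9.475×10⁹ K⁴.

T ≈ 312 K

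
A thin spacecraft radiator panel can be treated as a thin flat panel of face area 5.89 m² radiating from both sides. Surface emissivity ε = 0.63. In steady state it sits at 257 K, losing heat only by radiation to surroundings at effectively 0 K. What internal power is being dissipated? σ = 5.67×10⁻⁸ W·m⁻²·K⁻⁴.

P ≈ 1840 W

Steady state: P = εσA T⁴.
A = 2·5.89 = 11.78 m²; T⁴ = (257)⁴ = 4.362×10⁹ K⁴.
P = 0.63 × 5.67×10⁻⁸ × 11.78 × 4.362×10⁹.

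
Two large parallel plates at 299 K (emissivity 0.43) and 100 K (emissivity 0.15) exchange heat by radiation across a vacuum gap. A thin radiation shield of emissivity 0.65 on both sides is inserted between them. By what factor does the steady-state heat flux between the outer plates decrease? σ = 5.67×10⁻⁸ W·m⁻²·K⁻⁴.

Without shield: q₀ = σΔ(T⁴)/(1/ε₁+1/ε₂−1) with denominator 7.992.
With shield the two gaps are in series; the resistances add: (1/ε₁+1/ε_s−1)+(1/ε_s+1/ε₂−1) = 2.864+7.205 = 10.07.
Heat-flux ratio q₀/q = 10.07/7.992.

factor ≈ 1.26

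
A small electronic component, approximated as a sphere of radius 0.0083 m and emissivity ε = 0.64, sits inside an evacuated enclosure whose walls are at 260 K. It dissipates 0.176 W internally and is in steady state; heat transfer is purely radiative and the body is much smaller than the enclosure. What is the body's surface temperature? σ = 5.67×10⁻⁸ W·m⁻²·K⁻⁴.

T ≈ 318 K

For a small grey body in a large enclosure, net radiated power = εσA(T⁴ − T_w⁴).
Steady state: P = εσA(T⁴ − T_w⁴) with A = 4πr² = 8.657×10⁻⁴ m².
T⁴ = P/(εσA) + T_w⁴ = 0.176/(0.64·5.67×10⁻⁸·8.657×10⁻⁴) + (260)⁴
    = 5.603×10⁹ + 4.570×10⁹ = 1.017×10¹⁰ K⁴.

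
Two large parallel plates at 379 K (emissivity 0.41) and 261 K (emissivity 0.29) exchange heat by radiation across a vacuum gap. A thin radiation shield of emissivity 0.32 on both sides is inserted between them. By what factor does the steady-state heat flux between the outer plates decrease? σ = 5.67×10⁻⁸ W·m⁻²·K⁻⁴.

factor ≈ 2.07

Without shield: q₀ = σΔ(T⁴)/(1/ε₁+1/ε₂−1) with denominator 4.887.
With shield the two gaps are in series; the resistances add: (1/ε₁+1/ε_s−1)+(1/ε_s+1/ε₂−1) = 4.564+5.573 = 10.14.
Heat-flux ratio q₀/q = 10.14/4.887.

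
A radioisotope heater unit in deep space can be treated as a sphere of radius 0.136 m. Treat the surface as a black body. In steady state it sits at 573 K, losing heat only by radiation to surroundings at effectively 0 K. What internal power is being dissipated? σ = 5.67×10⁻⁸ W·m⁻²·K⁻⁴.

Steady state: P = εσA T⁴.
A = 4πr² = 0.2324 m²; T⁴ = (573)⁴ = 1.078×10¹¹ K⁴.
P = 1.0 × 5.67×10⁻⁸ × 0.2324 × 1.078×10¹¹.

P ≈ 1420 W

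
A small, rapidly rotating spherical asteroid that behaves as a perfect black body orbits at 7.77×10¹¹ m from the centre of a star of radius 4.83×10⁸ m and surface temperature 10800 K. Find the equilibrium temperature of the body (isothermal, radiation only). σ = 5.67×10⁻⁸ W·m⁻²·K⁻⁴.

T ≈ 190 K

The star's surface emits σT_*⁴; at distance d the flux is S = σT_*⁴(R_*/d)².
S = 5.67×10⁻⁸·(10800)⁴·(4.83×10⁸/7.77×10¹¹)² = 298.1 W/m².
For an isothermal sphere T⁴ = (1−a)S/(4σ) = 1.314×10⁹ K⁴.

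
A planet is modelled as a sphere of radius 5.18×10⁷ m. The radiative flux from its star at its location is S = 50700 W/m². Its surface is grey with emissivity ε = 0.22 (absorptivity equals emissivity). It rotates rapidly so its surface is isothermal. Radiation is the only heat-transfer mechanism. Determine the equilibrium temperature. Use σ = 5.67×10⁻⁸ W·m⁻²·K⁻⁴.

At equilibrium, absorbed power = emitted power.
Absorbing cross-section = πr² = 8.430×10¹⁵ m²; emitting surface = 4πr² = 3.372×10¹⁶ m² (ratio 4).
εS·A_cross = εσ·A_surf·T⁴  ⇒  T⁴ = S/(4σ)   (ε cancels).
T⁴ = 50700/(4·5.67×10⁻⁸) = 2.235×10¹¹ K⁴.
T = (2.235×10¹¹)^(1/4).

T ≈ 688 K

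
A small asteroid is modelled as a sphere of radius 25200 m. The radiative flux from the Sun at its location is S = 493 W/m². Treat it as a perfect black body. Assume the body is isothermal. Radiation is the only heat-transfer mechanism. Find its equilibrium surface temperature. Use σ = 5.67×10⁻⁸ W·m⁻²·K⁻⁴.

At equilibrium, absorbed power = emitted power.
Absorbing cross-section = πr² = 1.995×10⁹ m²; emitting surface = 4πr² = 7.980×10⁹ m² (ratio 4).
S·A_cross = εσ·A_surf·T⁴  ⇒  T⁴ = S/(4σ).
T⁴ = 1.00·493/(4·5.67×10⁻⁸) = 2.174×10⁹ K⁴.
T = (2.174×10⁹)^(1/4).

T ≈ 216 K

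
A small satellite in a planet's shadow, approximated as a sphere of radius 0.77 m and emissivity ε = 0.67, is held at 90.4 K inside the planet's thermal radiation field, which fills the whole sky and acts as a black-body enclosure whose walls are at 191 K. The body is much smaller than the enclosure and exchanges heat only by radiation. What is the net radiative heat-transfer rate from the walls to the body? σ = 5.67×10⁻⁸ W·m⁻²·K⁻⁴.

P_net ≈ 358 W

For a small grey body in a large enclosure: P_net = εσA(T_body⁴ − T_wall⁴).
A = 4πr² = 7.451 m²; T_body⁴ − T_wall⁴ = 6.678×10⁷ − 1.331×10⁹ = -1.264×10⁹ K⁴.
|P_net| = 0.67·5.67×10⁻⁸·7.451·1.264×10⁹.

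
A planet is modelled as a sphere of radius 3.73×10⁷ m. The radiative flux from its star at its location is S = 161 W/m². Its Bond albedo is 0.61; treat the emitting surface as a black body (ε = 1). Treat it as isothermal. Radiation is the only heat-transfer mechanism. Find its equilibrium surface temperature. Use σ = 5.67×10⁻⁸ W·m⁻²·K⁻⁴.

T ≈ 129 K

At equilibrium, absorbed power = emitted power.
Absorbing cross-section = πr² = 4.371×10¹⁵ m²; emitting surface = 4πr² = 1.748×10¹⁶ m² (ratio 4).
(1−a)S·A_cross = εσ·A_surf·T⁴  ⇒  T⁴ = (1−a)S/(4σ).
T⁴ = 0.390·161/(4·5.67×10⁻⁸) = 2.769×10⁸ K⁴.
T = (2.769×10⁸)^(1/4).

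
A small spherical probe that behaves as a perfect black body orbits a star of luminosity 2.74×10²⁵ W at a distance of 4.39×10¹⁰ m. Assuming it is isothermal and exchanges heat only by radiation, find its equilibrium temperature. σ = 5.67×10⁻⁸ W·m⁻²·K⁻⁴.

First find the stellar flux at distance d: S = L/(4πd²) = 2.74×10²⁵/(4π·(4.39×10¹⁰)²) = 1131 W/m².
For an isothermal sphere, absorbed (1−a)S·πr² = emitted σ·4πr²·T⁴, so T⁴ = (1−a)S/(4σ).
T⁴ = 1.00·1131/(4·5.67×10⁻⁸) = 4.988×10⁹ K⁴.

T ≈ 266 K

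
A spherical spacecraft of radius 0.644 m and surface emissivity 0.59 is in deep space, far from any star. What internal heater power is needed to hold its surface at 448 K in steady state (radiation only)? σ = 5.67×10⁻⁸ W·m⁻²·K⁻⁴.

P ≈ 7020 W

P = εσ·4πr²·T⁴.
4πr² = 5.212 m²; T⁴ = 4.028×10¹⁰ K⁴.
P = 0.59·5.67×10⁻⁸·5.212·4.028×10¹⁰.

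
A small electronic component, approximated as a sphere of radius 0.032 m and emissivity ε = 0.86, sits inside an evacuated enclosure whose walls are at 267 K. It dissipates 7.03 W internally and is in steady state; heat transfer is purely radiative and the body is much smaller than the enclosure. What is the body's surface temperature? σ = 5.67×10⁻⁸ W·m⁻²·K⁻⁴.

For a small grey body in a large enclosure, net radiated power = εσA(T⁴ − T_w⁴).
Steady state: P = εσA(T⁴ − T_w⁴) with A = 4πr² = 0.01287 m².
T⁴ = P/(εσA) + T_w⁴ = 7.03/(0.86·5.67×10⁻⁸·0.01287) + (267)⁴
    = 1.120×10¹⁰ + 5.082×10⁹ = 1.629×10¹⁰ K⁴.

T ≈ 357 K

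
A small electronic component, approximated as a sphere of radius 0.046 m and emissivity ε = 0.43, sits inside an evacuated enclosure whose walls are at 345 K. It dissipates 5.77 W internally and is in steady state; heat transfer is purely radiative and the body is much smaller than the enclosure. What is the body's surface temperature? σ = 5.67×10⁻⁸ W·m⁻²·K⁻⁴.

For a small grey body in a large enclosure, net radiated power = εσA(T⁴ − T_w⁴).
Steady state: P = εσA(T⁴ − T_w⁴) with A = 4πr² = 0.02659 m².
T⁴ = P/(εσA) + T_w⁴ = 5.77/(0.43·5.67×10⁻⁸·0.02659) + (345)⁴
    = 8.900×10⁹ + 1.417×10¹⁰ = 2.307×10¹⁰ K⁴.

T ≈ 390 K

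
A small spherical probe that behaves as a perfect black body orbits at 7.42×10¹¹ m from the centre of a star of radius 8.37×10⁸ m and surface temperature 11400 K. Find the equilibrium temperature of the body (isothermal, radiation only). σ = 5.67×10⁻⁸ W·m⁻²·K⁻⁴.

T ≈ 271 K

The star's surface emits σT_*⁴; at distance d the flux is S = σT_*⁴(R_*/d)².
S = 5.67×10⁻⁸·(11400)⁴·(8.37×10⁸/7.42×10¹¹)² = 1219 W/m².
For an isothermal sphere T⁴ = (1−a)S/(4σ) = 5.373×10⁹ K⁴.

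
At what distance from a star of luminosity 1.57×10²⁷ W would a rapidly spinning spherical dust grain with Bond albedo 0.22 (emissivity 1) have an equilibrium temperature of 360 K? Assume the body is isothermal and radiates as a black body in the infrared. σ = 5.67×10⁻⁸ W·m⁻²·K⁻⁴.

For an isothermal black-emitting sphere, (1−a)S·πr² = σ·4πr²·T⁴ ⇒ S = 4σT⁴/(1−a).
S = 4·5.67×10⁻⁸·(360)⁴/0.780 = 4884 W/m².
Flux falls as S = L/(4πd²), so d = √(L/(4πS)) = √(1.57×10²⁷/(4π·4884)).

d ≈ 1.60×10¹¹ m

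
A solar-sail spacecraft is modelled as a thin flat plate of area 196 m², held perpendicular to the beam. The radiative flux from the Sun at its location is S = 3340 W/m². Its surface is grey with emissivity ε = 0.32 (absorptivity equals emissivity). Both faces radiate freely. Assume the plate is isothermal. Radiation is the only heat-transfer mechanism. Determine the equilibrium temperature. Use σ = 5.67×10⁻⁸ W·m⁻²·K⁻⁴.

At equilibrium, absorbed power = emitted power.
Absorbing cross-section = A = 196.0 m²; emitting surface = 2A = 392.0 m² (ratio 2).
εS·A_cross = εσ·A_surf·T⁴  ⇒  T⁴ = S/(2σ)   (ε cancels).
T⁴ = 3340/(2·5.67×10⁻⁸) = 2.945×10¹⁰ K⁴.
T = (2.945×10¹⁰)^(1/4).

T ≈ 414 K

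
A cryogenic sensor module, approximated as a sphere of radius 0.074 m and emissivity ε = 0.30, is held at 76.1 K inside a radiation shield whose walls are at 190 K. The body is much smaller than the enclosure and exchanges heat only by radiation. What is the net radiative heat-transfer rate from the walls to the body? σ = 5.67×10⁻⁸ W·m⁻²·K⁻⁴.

P_net ≈ 1.49 W

For a small grey body in a large enclosure: P_net = εσA(T_body⁴ − T_wall⁴).
A = 4πr² = 0.06881 m²; T_body⁴ − T_wall⁴ = 3.354×10⁷ − 1.303×10⁹ = -1.270×10⁹ K⁴.
|P_net| = 0.30·5.67×10⁻⁸·0.06881·1.270×10⁹.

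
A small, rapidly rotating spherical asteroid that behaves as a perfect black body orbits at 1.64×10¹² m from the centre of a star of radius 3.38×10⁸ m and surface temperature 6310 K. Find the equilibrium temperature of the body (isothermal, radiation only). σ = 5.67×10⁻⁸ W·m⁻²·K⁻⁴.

The star's surface emits σT_*⁴; at distance d the flux is S = σT_*⁴(R_*/d)².
S = 5.67×10⁻⁸·(6310)⁴·(3.38×10⁸/1.64×10¹²)² = 3.818 W/m².
For an isothermal sphere T⁴ = (1−a)S/(4σ) = 1.683×10⁷ K⁴.

T ≈ 64.1 K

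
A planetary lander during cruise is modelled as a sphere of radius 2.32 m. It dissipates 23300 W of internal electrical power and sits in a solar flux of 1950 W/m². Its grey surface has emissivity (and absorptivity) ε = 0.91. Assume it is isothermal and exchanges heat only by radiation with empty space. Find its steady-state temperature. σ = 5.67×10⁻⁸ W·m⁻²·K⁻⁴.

T ≈ 352 K

At steady state, absorbed solar power + internal power = radiated power.
Absorbed: α·S·A_cross = 0.91·1950·16.91 = 30010 W (cross-section πr²).
Total input = 30010 + 23300 = 53310 W.
Radiated: εσ·A_surf·T⁴ with A_surf = 4πr² = 67.64 m².
T⁴ = 53310/(0.91·5.67×10⁻⁸·67.64) = 1.527×10¹⁰ K⁴.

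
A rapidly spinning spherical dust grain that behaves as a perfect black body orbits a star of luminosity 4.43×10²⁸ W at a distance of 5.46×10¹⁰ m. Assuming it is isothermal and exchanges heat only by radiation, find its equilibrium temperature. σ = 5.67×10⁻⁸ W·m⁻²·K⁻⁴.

First find the stellar flux at distance d: S = L/(4πd²) = 4.43×10²⁸/(4π·(5.46×10¹⁰)²) = 1.183×10⁶ W/m².
For an isothermal sphere, absorbed (1−a)S·πr² = emitted σ·4πr²·T⁴, so T⁴ = (1−a)S/(4σ).
T⁴ = 1.00·1.183×10⁶/(4·5.67×10⁻⁸) = 5.214×10¹² K⁴.

T ≈ 1510 K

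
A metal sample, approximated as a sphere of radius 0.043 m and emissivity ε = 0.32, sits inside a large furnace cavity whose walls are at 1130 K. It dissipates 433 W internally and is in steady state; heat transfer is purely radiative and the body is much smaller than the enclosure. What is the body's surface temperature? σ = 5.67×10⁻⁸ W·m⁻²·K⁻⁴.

T ≈ 1280 K

For a small grey body in a large enclosure, net radiated power = εσA(T⁴ − T_w⁴).
Steady state: P = εσA(T⁴ − T_w⁴) with A = 4πr² = 0.02324 m².
T⁴ = P/(εσA) + T_w⁴ = 433/(0.32·5.67×10⁻⁸·0.02324) + (1130)⁴
    = 1.027×10¹² + 1.630×10¹² = 2.658×10¹² K⁴.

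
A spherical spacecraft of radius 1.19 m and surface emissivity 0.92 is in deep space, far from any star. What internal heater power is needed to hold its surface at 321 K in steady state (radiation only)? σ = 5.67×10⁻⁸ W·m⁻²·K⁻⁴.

P = εσ·4πr²·T⁴.
4πr² = 17.80 m²; T⁴ = 1.062×10¹⁰ K⁴.
P = 0.92·5.67×10⁻⁸·17.80·1.062×10¹⁰.

P ≈ 9860 W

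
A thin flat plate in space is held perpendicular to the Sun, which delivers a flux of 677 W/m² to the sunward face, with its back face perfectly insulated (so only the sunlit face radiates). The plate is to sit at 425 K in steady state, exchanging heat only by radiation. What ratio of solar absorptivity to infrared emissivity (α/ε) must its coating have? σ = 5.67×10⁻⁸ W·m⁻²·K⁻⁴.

α/ε ≈ 2.73

Balance: αS·A = εσ·1A·T⁴ ⇒ α/ε = σT⁴/S.
α/ε = 5.67×10⁻⁸·(425)⁴/677 = 5.67×10⁻⁸·3.263×10¹⁰/677.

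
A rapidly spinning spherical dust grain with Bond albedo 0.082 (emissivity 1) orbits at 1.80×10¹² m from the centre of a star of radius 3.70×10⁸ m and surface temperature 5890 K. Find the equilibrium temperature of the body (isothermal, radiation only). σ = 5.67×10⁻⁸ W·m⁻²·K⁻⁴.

T ≈ 58.4 K

The star's surface emits σT_*⁴; at distance d the flux is S = σT_*⁴(R_*/d)².
S = 5.67×10⁻⁸·(5890)⁴·(3.70×10⁸/1.80×10¹²)² = 2.883 W/m².
For an isothermal sphere T⁴ = (1−a)S/(4σ) = 1.167×10⁷ K⁴.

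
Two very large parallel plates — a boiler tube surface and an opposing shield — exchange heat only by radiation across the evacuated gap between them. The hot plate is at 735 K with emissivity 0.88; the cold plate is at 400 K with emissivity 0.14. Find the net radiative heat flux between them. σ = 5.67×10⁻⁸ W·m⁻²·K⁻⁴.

For two infinite grey parallel plates, q = σ(T₁⁴ − T₂⁴)/(1/ε₁ + 1/ε₂ − 1).
T₁⁴ − T₂⁴ = 2.918×10¹¹ − 2.560×10¹⁰ = 2.662×10¹¹ K⁴.
1/ε₁ + 1/ε₂ − 1 = 1.136 + 7.143 − 1 = 7.279.
q = 5.67×10⁻⁸ × 2.662×10¹¹ / 7.279.

q ≈ 2070 W/m²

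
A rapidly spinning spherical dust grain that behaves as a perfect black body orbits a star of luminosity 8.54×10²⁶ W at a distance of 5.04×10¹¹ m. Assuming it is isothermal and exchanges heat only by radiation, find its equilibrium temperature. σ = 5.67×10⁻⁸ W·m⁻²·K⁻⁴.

First find the stellar flux at distance d: S = L/(4πd²) = 8.54×10²⁶/(4π·(5.04×10¹¹)²) = 267.5 W/m².
For an isothermal sphere, absorbed (1−a)S·πr² = emitted σ·4πr²·T⁴, so T⁴ = (1−a)S/(4σ).
T⁴ = 1.00·267.5/(4·5.67×10⁻⁸) = 1.180×10⁹ K⁴.

T ≈ 185 K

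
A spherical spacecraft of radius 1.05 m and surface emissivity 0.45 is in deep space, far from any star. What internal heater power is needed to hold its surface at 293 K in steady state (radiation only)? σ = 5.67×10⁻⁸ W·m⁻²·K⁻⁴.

P = εσ·4πr²·T⁴.
4πr² = 13.85 m²; T⁴ = 7.370×10⁹ K⁴.
P = 0.45·5.67×10⁻⁸·13.85·7.370×10⁹.

P ≈ 2610 W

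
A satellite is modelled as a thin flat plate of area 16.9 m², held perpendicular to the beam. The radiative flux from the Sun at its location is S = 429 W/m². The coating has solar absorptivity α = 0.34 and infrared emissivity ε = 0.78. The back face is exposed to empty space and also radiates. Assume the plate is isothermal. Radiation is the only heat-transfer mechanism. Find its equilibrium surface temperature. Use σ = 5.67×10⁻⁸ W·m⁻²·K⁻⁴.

T ≈ 202 K

At equilibrium, absorbed power = emitted power.
Absorbing cross-section = A = 16.90 m²; emitting surface = 2A = 33.80 m² (ratio 2).
αS·A_cross = εσ·A_surf·T⁴  ⇒  T⁴ = αS/(ε·2σ).
T⁴ = 0.340·429/(0.78·2·5.67×10⁻⁸) = 1.649×10⁹ K⁴.
T = (1.649×10⁹)^(1/4).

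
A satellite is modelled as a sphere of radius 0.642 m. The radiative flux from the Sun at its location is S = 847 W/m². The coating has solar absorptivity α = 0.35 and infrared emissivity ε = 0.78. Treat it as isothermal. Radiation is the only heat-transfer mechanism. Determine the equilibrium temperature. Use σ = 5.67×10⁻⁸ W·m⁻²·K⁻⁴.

T ≈ 202 K

At equilibrium, absorbed power = emitted power.
Absorbing cross-section = πr² = 1.295 m²; emitting surface = 4πr² = 5.179 m² (ratio 4).
αS·A_cross = εσ·A_surf·T⁴  ⇒  T⁴ = αS/(ε·4σ).
T⁴ = 0.350·847/(0.78·4·5.67×10⁻⁸) = 1.676×10⁹ K⁴.
T = (1.676×10⁹)^(1/4).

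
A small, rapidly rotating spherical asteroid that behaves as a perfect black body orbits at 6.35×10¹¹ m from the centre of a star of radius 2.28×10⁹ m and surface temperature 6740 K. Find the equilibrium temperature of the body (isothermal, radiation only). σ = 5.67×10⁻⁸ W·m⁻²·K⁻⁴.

T ≈ 286 K

The star's surface emits σT_*⁴; at distance d the flux is S = σT_*⁴(R_*/d)².
S = 5.67×10⁻⁸·(6740)⁴·(2.28×10⁹/6.35×10¹¹)² = 1508 W/m².
For an isothermal sphere T⁴ = (1−a)S/(4σ) = 6.651×10⁹ K⁴.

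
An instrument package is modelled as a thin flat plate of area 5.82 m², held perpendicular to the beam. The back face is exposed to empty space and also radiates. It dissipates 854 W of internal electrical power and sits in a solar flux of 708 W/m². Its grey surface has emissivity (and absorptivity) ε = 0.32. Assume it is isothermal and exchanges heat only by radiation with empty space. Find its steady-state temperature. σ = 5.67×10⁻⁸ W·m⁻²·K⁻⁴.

At steady state, absorbed solar power + internal power = radiated power.
Absorbed: α·S·A_cross = 0.32·708·5.820 = 1319 W (cross-section A).
Total input = 1319 + 854 = 2173 W.
Radiated: εσ·A_surf·T⁴ with A_surf = 2A = 11.64 m².
T⁴ = 2173/(0.32·5.67×10⁻⁸·11.64) = 1.029×10¹⁰ K⁴.

T ≈ 318 K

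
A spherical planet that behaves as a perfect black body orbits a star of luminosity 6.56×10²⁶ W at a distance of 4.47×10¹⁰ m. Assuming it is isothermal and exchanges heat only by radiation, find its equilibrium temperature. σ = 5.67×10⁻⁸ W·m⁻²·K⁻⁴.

T ≈ 583 K

First find the stellar flux at distance d: S = L/(4πd²) = 6.56×10²⁶/(4π·(4.47×10¹⁰)²) = 26130 W/m².
For an isothermal sphere, absorbed (1−a)S·πr² = emitted σ·4πr²·T⁴, so T⁴ = (1−a)S/(4σ).
T⁴ = 1.00·26130/(4·5.67×10⁻⁸) = 1.152×10¹¹ K⁴.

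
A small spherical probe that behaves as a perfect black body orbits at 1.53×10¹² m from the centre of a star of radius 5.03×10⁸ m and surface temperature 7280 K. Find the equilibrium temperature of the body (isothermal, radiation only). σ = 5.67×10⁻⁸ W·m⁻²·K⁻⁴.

T ≈ 93.3 K

The star's surface emits σT_*⁴; at distance d the flux is S = σT_*⁴(R_*/d)².
S = 5.67×10⁻⁸·(7280)⁴·(5.03×10⁸/1.53×10¹²)² = 17.21 W/m².
For an isothermal sphere T⁴ = (1−a)S/(4σ) = 7.590×10⁷ K⁴.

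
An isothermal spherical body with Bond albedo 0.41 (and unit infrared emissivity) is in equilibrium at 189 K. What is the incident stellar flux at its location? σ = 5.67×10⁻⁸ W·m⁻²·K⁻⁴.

(1−a)S·πr² = σ·4πr²·T⁴ ⇒ S = 4σT⁴/(1−a).
S = 4·5.67×10⁻⁸·1.276×10⁹/0.590.

S ≈ 490 W/m²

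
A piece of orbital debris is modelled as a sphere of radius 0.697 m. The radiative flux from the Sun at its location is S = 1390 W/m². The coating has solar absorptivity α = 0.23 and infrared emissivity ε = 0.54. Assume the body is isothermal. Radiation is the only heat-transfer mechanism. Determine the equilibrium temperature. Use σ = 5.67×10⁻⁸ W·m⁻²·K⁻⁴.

T ≈ 226 K

At equilibrium, absorbed power = emitted power.
Absorbing cross-section = πr² = 1.526 m²; emitting surface = 4πr² = 6.105 m² (ratio 4).
αS·A_cross = εσ·A_surf·T⁴  ⇒  T⁴ = αS/(ε·4σ).
T⁴ = 0.230·1390/(0.54·4·5.67×10⁻⁸) = 2.610×10⁹ K⁴.
T = (2.610×10⁹)^(1/4).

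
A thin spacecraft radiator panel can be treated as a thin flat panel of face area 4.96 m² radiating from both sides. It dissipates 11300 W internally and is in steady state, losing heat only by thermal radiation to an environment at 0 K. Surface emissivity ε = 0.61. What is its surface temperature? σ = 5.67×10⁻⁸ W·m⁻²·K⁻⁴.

T ≈ 426 K

Steady state: internal power = radiated power, P = εσA T⁴.
Radiating area A = 2·4.96 = 9.920 m².
T⁴ = P/(εσA) = 11300/(0.61·5.67×10⁻⁸·9.920) = 3.293×10¹⁰ K⁴.
T = (3.293×10¹⁰)^(1/4).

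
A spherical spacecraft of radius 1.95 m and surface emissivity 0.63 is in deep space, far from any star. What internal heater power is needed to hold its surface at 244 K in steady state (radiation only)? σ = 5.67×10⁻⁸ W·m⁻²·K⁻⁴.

P = εσ·4πr²·T⁴.
4πr² = 47.78 m²; T⁴ = 3.545×10⁹ K⁴.
P = 0.63·5.67×10⁻⁸·47.78·3.545×10⁹.

P ≈ 6050 W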